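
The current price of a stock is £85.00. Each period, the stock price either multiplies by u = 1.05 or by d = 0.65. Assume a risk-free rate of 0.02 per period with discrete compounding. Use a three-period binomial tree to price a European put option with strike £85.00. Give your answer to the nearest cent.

Risk-neutral probability p = (1 + 0.02 − 0.65)/(1.05 − 0.65) = 0.3700/0.4000 = 0.9250
Terminal stock prices: S_uuu = 98.4, S_uud = 60.91, S_udd = 37.71, S_ddd = 23.34
Terminal payoffs (K − S): max(-13.4, 0) = 0, max(24.09, 0) = 24.09, max(47.29, 0) = 47.29, max(61.66, 0) = 61.66
Node uu (S = 93.71): V_uu = 1/1.02·[0.9250·0.0000 + 0.0750·24.0869] = 1.7711
Node ud (S = 58.01): V_ud = 1/1.02·[0.9250·24.0869 + 0.0750·47.2919] = 25.3208
Node dd (S = 35.91): V_dd = 1/1.02·[0.9250·47.2919 + 0.0750·61.6569] = 47.4208
Node u (S = 89.25): V_u = 1/1.02·[0.9250·1.7711 + 0.0750·25.3208] = 3.4680
Node d (S = 55.25): V_d = 1/1.02·[0.9250·25.3208 + 0.0750·47.4208] = 26.4493
Node 0 (S = 85): V_0 = 1/1.02·[0.9250·3.4680 + 0.0750·26.4493] = 5.0898

£5.09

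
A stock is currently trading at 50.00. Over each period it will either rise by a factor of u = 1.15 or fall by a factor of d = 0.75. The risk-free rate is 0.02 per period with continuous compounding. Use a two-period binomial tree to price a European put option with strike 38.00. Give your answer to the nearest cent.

1.00

Risk-neutral probability p = (e^0.02 − 0.75)/(1.15 − 0.75) = 0.2702/0.4000 = 0.6755
Terminal stock prices: S_uu = 66.12, S_ud = 43.12, S_dd = 28.12
Terminal payoffs (K − S): max(-28.12, 0) = 0, max(-5.125, 0) = 0, max(9.875, 0) = 9.875
Node u (S = 57.5): V_u = e^(−0.02)·[0.6755·0.0000 + 0.3245·0.0000] = 0.0000
Node d (S = 37.5): V_d = e^(−0.02)·[0.6755·0.0000 + 0.3245·9.8750] = 3.1410
Node 0 (S = 50): V_0 = e^(−0.02)·[0.6755·0.0000 + 0.3245·3.1410] = 0.9990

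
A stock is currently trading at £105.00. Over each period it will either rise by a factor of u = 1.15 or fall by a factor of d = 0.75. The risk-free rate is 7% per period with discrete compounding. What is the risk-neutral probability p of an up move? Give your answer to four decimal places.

Risk-neutral probability p = (1 + 0.07 − 0.75)/(1.15 − 0.75) = 0.3200/0.4000 = 0.8000

p = 0.8000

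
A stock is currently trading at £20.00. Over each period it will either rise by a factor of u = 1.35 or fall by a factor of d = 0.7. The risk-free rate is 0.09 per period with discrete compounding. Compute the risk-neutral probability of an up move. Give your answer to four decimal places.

p = 0.6000

Risk-neutral probability p = (1 + 0.09 − 0.7)/(1.35 − 0.7) = 0.3900/0.6500 = 0.6000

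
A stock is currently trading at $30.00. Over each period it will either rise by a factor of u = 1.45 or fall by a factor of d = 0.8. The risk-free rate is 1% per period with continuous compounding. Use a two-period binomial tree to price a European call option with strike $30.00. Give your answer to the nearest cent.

Risk-neutral probability p = (e^0.01 − 0.8)/(1.45 − 0.8) = 0.2101/0.6500 = 0.3232
Terminal stock prices: S_uu = 63.08, S_ud = 34.8, S_dd = 19.2
Terminal payoffs (S − K): max(33.08, 0) = 33.08, max(4.8, 0) = 4.8, max(-10.8, 0) = 0
Node u (S = 43.5): V_u = e^(−0.01)·[0.3232·33.0750 + 0.6768·4.8000] = 13.7985
Node d (S = 24): V_d = e^(−0.01)·[0.3232·4.8000 + 0.6768·0.0000] = 1.5357
Node 0 (S = 30): V_0 = e^(−0.01)·[0.3232·13.7985 + 0.6768·1.5357] = 5.4438

$5.44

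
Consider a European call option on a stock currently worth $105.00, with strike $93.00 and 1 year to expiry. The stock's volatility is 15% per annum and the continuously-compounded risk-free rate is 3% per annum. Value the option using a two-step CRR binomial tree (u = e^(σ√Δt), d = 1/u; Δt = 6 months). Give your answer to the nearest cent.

$16.37

CRR parameters: u = e^(σ√Δt) = e^(0.15·√0.5) = 1.1119, d = 1/u = 0.8994
Per-period rate: rΔt = 0.03·0.5 = 0.015, so R = e^0.015 = 1.0151
Risk-neutral probability p = (e^0.015 − 0.8994)/(1.1119 − 0.8994) = 0.1157/0.2125 = 0.5446
Terminal stock prices: S_uu = 129.8, S_ud = 105, S_dd = 84.93
Terminal payoffs (S − K): max(36.81, 0) = 36.81, max(12, 0) = 12, max(-8.07, 0) = 0
Node u (S = 116.7): V_u = e^(−0.015)·[0.5446·36.8127 + 0.4554·12.0000] = 25.1336
Node d (S = 94.43): V_d = e^(−0.015)·[0.5446·12.0000 + 0.4554·0.0000] = 6.4381
Node 0 (S = 105): V_0 = e^(−0.015)·[0.5446·25.1336 + 0.4554·6.4381] = 16.3726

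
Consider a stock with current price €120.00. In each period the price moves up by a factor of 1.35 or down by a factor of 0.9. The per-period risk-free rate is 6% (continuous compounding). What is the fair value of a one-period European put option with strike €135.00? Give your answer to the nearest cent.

€16.28

Risk-neutral probability p = (e^0.06 − 0.9)/(1.35 − 0.9) = 0.1618/0.4500 = 0.3596
Terminal stock prices: S_u = 162, S_d = 108
Terminal payoffs (K − S): max(-27, 0) = 0, max(27, 0) = 27
Node 0 (S = 120): V_0 = e^(−0.06)·[0.3596·0.0000 + 0.6404·27.0000] = 16.2829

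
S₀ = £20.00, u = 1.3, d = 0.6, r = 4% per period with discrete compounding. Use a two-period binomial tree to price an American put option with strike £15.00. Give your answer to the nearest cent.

£1.07

Risk-neutral probability p = (1 + 0.04 − 0.6)/(1.3 − 0.6) = 0.4400/0.7000 = 0.6286
Terminal stock prices: S_uu = 33.8, S_ud = 15.6, S_dd = 7.2
Terminal payoffs (K − S): max(-18.8, 0) = 0, max(-0.6, 0) = 0, max(7.8, 0) = 7.8
Node u (S = 26): continuation = 1/1.04·[0.6286·0.0000 + 0.3714·0.0000] = 0.0000; exercise value = 0.0000 ≤ continuation, so V_u = 0.0000
Node d (S = 12): continuation = 1/1.04·[0.6286·0.0000 + 0.3714·7.8000] = 2.7857; exercise value = 3.0000 > continuation, so V_d = 3.0000 (exercise)
Node 0 (S = 20): continuation = 1/1.04·[0.6286·0.0000 + 0.3714·3.0000] = 1.0714; exercise value = 0.0000 ≤ continuation, so V_0 = 1.0714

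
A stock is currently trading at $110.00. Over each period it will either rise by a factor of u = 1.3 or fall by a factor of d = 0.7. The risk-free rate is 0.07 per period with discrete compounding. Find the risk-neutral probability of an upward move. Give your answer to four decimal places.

p = 0.6167

Risk-neutral probability p = (1 + 0.07 − 0.7)/(1.3 − 0.7) = 0.3700/0.6000 = 0.6167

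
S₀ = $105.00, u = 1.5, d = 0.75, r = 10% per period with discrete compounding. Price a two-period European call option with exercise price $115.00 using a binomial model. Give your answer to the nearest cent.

$23.11

Risk-neutral probability p = (1 + 0.1 − 0.75)/(1.5 − 0.75) = 0.3500/0.7500 = 0.4667
Terminal stock prices: S_uu = 236.2, S_ud = 118.1, S_dd = 59.06
Terminal payoffs (S − K): max(121.2, 0) = 121.2, max(3.125, 0) = 3.125, max(-55.94, 0) = 0
Node u (S = 157.5): V_u = 1/1.1·[0.4667·121.2500 + 0.5333·3.1250] = 52.9545
Node d (S = 78.75): V_d = 1/1.1·[0.4667·3.1250 + 0.5333·0.0000] = 1.3258
Node 0 (S = 105): V_0 = 1/1.1·[0.4667·52.9545 + 0.5333·1.3258] = 23.1084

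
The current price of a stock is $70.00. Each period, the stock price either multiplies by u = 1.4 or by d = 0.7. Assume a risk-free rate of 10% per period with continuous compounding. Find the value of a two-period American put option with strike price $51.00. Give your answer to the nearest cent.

$2.43

Risk-neutral probability p = (e^0.1 − 0.7)/(1.4 − 0.7) = 0.4052/0.7000 = 0.5788
Terminal stock prices: S_uu = 137.2, S_ud = 68.6, S_dd = 34.3
Terminal payoffs (K − S): max(-86.2, 0) = 0, max(-17.6, 0) = 0, max(16.7, 0) = 16.7
Node u (S = 98): continuation = e^(−0.1)·[0.5788·0.0000 + 0.4212·0.0000] = 0.0000; exercise value = 0.0000 ≤ continuation, so V_u = 0.0000
Node d (S = 49): continuation = e^(−0.1)·[0.5788·0.0000 + 0.4212·16.7000] = 6.3644; exercise value = 2.0000 ≤ continuation, so V_d = 6.3644
Node 0 (S = 70): continuation = e^(−0.1)·[0.5788·0.0000 + 0.4212·6.3644] = 2.4255; exercise value = 0.0000 ≤ continuation, so V_0 = 2.4255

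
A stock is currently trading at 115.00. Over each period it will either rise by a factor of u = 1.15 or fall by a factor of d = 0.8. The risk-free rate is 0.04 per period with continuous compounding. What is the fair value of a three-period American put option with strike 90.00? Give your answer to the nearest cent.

Risk-neutral probability p = (e^0.04 − 0.8)/(1.15 − 0.8) = 0.2408/0.3500 = 0.6880
Terminal stock prices: S_uuu = 174.9, S_uud = 121.7, S_udd = 84.64, S_ddd = 58.88
Terminal payoffs (K − S): max(-84.9, 0) = 0, max(-31.67, 0) = 0, max(5.36, 0) = 5.36, max(31.12, 0) = 31.12
Node uu (S = 152.1): continuation = e^(−0.04)·[0.6880·0.0000 + 0.3120·0.0000] = 0.0000; exercise value = 0.0000 ≤ continuation, so V_uu = 0.0000
Node ud (S = 105.8): continuation = e^(−0.04)·[0.6880·0.0000 + 0.3120·5.3600] = 1.6066; exercise value = 0.0000 ≤ continuation, so V_ud = 1.6066
Node dd (S = 73.6): continuation = e^(−0.04)·[0.6880·5.3600 + 0.3120·31.1200] = 12.8710; exercise value = 16.4000 > continuation, so V_dd = 16.4000 (exercise)
Node u (S = 132.2): continuation = e^(−0.04)·[0.6880·0.0000 + 0.3120·1.6066] = 0.4816; exercise value = 0.0000 ≤ continuation, so V_u = 0.4816
Node d (S = 92): continuation = e^(−0.04)·[0.6880·1.6066 + 0.3120·16.4000] = 5.9777; exercise value = 0.0000 ≤ continuation, so V_d = 5.9777
Node 0 (S = 115): continuation = e^(−0.04)·[0.6880·0.4816 + 0.3120·5.9777] = 2.1101; exercise value = 0.0000 ≤ continuation, so V_0 = 2.1101

2.11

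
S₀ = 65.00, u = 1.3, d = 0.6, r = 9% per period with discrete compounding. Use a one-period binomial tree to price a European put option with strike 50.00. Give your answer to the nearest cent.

Risk-neutral probability p = (1 + 0.09 − 0.6)/(1.3 − 0.6) = 0.4900/0.7000 = 0.7000
Terminal stock prices: S_u = 84.5, S_d = 39
Terminal payoffs (K − S): max(-34.5, 0) = 0, max(11, 0) = 11
Node 0 (S = 65): V_0 = 1/1.09·[0.7000·0.0000 + 0.3000·11.0000] = 3.0275

3.03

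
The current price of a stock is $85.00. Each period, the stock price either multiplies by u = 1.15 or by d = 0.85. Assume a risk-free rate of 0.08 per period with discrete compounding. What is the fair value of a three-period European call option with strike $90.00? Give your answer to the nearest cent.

$15.86

Risk-neutral probability p = (1 + 0.08 − 0.85)/(1.15 − 0.85) = 0.2300/0.3000 = 0.7667
Terminal stock prices: S_uuu = 129.3, S_uud = 95.55, S_udd = 70.62, S_ddd = 52.2
Terminal payoffs (S − K): max(39.27, 0) = 39.27, max(5.551, 0) = 5.551, max(-19.38, 0) = 0, max(-37.8, 0) = 0
Node uu (S = 112.4): V_uu = 1/1.08·[0.7667·39.2744 + 0.2333·5.5506] = 29.0792
Node ud (S = 83.09): V_ud = 1/1.08·[0.7667·5.5506 + 0.2333·0.0000] = 3.9403
Node dd (S = 61.41): V_dd = 1/1.08·[0.7667·0.0000 + 0.2333·0.0000] = 0.0000
Node u (S = 97.75): V_u = 1/1.08·[0.7667·29.0792 + 0.2333·3.9403] = 21.4939
Node d (S = 72.25): V_d = 1/1.08·[0.7667·3.9403 + 0.2333·0.0000] = 2.7971
Node 0 (S = 85): V_0 = 1/1.08·[0.7667·21.4939 + 0.2333·2.7971] = 15.8623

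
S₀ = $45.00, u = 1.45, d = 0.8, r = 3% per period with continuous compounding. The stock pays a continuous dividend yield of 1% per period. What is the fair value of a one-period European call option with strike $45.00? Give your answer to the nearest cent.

$6.66

Per-period risk-free factor R = e^0.03 = 1.0305; dividend-adjusted growth = e^(0.03−0.01) = 1.0202.
Risk-neutral probability p = (1.0202 − 0.8)/(1.45 − 0.8) = 0.2202/0.6500 = 0.3388
Terminal stock prices: S_u = 65.25, S_d = 36
Terminal payoffs (S − K): max(20.25, 0) = 20.25, max(-9, 0) = 0
Node 0 (S = 45): V_0 = e^(−0.03)·[0.3388·20.2500 + 0.6612·0.0000] = 6.6574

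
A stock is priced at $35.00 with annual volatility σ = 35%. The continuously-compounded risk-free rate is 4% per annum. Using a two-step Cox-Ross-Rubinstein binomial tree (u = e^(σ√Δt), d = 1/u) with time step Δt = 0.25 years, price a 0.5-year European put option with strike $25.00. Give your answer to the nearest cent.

$0.09

CRR parameters: u = e^(σ√Δt) = e^(0.35·√0.25) = 1.1912, d = 1/u = 0.8395
Per-period rate: rΔt = 0.04·0.25 = 0.01, so R = e^0.01 = 1.0101
Risk-neutral probability p = (e^0.01 − 0.8395)/(1.1912 − 0.8395) = 0.1706/0.3518 = 0.4849
Terminal stock prices: S_uu = 49.67, S_ud = 35, S_dd = 24.66
Terminal payoffs (K − S): max(-24.67, 0) = 0, max(-10, 0) = 0, max(0.3359, 0) = 0.3359
Node u (S = 41.69): V_u = e^(−0.01)·[0.4849·0.0000 + 0.5151·0.0000] = 0.0000
Node d (S = 29.38): V_d = e^(−0.01)·[0.4849·0.0000 + 0.5151·0.3359] = 0.1713
Node 0 (S = 35): V_0 = e^(−0.01)·[0.4849·0.0000 + 0.5151·0.1713] = 0.0874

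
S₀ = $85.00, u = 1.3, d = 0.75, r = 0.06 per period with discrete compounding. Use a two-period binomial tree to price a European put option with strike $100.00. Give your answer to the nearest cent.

Risk-neutral probability p = (1 + 0.06 − 0.75)/(1.3 − 0.75) = 0.3100/0.5500 = 0.5636
Terminal stock prices: S_uu = 143.7, S_ud = 82.88, S_dd = 47.81
Terminal payoffs (K − S): max(-43.65, 0) = 0, max(17.12, 0) = 17.12, max(52.19, 0) = 52.19
Node u (S = 110.5): V_u = 1/1.06·[0.5636·0.0000 + 0.4364·17.1250] = 7.0497
Node d (S = 63.75): V_d = 1/1.06·[0.5636·17.1250 + 0.4364·52.1875] = 30.5896
Node 0 (S = 85): V_0 = 1/1.06·[0.5636·7.0497 + 0.4364·30.5896] = 16.3412

$16.34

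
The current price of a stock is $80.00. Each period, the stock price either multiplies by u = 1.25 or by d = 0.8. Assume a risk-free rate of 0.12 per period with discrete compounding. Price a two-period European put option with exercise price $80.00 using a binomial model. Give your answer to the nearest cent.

$1.92

Risk-neutral probability p = (1 + 0.12 − 0.8)/(1.25 − 0.8) = 0.3200/0.4500 = 0.7111
Terminal stock prices: S_uu = 125, S_ud = 80, S_dd = 51.2
Terminal payoffs (K − S): max(-45, 0) = 0, max(0, 0) = 0, max(28.8, 0) = 28.8
Node u (S = 100): V_u = 1/1.12·[0.7111·0.0000 + 0.2889·0.0000] = 0.0000
Node d (S = 64): V_d = 1/1.12·[0.7111·0.0000 + 0.2889·28.8000] = 7.4286
Node 0 (S = 80): V_0 = 1/1.12·[0.7111·0.0000 + 0.2889·7.4286] = 1.9161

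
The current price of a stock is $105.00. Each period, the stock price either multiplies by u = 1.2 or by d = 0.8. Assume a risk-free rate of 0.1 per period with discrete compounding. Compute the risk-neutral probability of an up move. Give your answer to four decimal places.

p = 0.7500

Risk-neutral probability p = (1 + 0.1 − 0.8)/(1.2 − 0.8) = 0.3000/0.4000 = 0.7500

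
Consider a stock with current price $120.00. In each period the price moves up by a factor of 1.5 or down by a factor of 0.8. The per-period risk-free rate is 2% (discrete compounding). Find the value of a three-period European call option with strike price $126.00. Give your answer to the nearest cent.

$25.39

Risk-neutral probability p = (1 + 0.02 − 0.8)/(1.5 − 0.8) = 0.2200/0.7000 = 0.3143
Terminal stock prices: S_uuu = 405, S_uud = 216, S_udd = 115.2, S_ddd = 61.44
Terminal payoffs (S − K): max(279, 0) = 279, max(90, 0) = 90, max(-10.8, 0) = 0, max(-64.56, 0) = 0
Node uu (S = 270): V_uu = 1/1.02·[0.3143·279.0000 + 0.6857·90.0000] = 146.4706
Node ud (S = 144): V_ud = 1/1.02·[0.3143·90.0000 + 0.6857·0.0000] = 27.7311
Node dd (S = 76.8): V_dd = 1/1.02·[0.3143·0.0000 + 0.6857·0.0000] = 0.0000
Node u (S = 180): V_u = 1/1.02·[0.3143·146.4706 + 0.6857·27.7311] = 63.7737
Node d (S = 96): V_d = 1/1.02·[0.3143·27.7311 + 0.6857·0.0000] = 8.5446
Node 0 (S = 120): V_0 = 1/1.02·[0.3143·63.7737 + 0.6857·8.5446] = 25.3944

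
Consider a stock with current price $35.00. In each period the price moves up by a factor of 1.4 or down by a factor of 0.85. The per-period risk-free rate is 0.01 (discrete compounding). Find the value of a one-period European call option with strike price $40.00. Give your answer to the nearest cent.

$2.59

Risk-neutral probability p = (1 + 0.01 − 0.85)/(1.4 − 0.85) = 0.1600/0.5500 = 0.2909
Terminal stock prices: S_u = 49, S_d = 29.75
Terminal payoffs (S − K): max(9, 0) = 9, max(-10.25, 0) = 0
Node 0 (S = 35): V_0 = 1/1.01·[0.2909·9.0000 + 0.7091·0.0000] = 2.5923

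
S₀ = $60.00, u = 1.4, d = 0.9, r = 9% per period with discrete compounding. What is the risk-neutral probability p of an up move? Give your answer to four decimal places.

p = 0.3800

Risk-neutral probability p = (1 + 0.09 − 0.9)/(1.4 − 0.9) = 0.1900/0.5000 = 0.3800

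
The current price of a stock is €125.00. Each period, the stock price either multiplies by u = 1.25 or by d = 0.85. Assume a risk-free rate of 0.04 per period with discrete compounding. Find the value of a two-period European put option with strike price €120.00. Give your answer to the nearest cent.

€7.57

Risk-neutral probability p = (1 + 0.04 − 0.85)/(1.25 − 0.85) = 0.1900/0.4000 = 0.4750
Terminal stock prices: S_uu = 195.3, S_ud = 132.8, S_dd = 90.31
Terminal payoffs (K − S): max(-75.31, 0) = 0, max(-12.81, 0) = 0, max(29.69, 0) = 29.69
Node u (S = 156.2): V_u = 1/1.04·[0.4750·0.0000 + 0.5250·0.0000] = 0.0000
Node d (S = 106.2): V_d = 1/1.04·[0.4750·0.0000 + 0.5250·29.6875] = 14.9865
Node 0 (S = 125): V_0 = 1/1.04·[0.4750·0.0000 + 0.5250·14.9865] = 7.5653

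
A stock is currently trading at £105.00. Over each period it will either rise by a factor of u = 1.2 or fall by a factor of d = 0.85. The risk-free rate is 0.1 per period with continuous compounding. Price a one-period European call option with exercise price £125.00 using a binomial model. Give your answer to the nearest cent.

£0.66

Risk-neutral probability p = (e^0.1 − 0.85)/(1.2 − 0.85) = 0.2552/0.3500 = 0.7291
Terminal stock prices: S_u = 126, S_d = 89.25
Terminal payoffs (S − K): max(1, 0) = 1, max(-35.75, 0) = 0
Node 0 (S = 105): V_0 = e^(−0.1)·[0.7291·1.0000 + 0.2709·0.0000] = 0.6597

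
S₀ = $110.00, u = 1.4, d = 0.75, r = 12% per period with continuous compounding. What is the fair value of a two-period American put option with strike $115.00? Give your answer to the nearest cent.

$12.08

Risk-neutral probability p = (e^0.12 − 0.75)/(1.4 − 0.75) = 0.3775/0.6500 = 0.5808
Terminal stock prices: S_uu = 215.6, S_ud = 115.5, S_dd = 61.88
Terminal payoffs (K − S): max(-100.6, 0) = 0, max(-0.5, 0) = 0, max(53.12, 0) = 53.12
Node u (S = 154): continuation = e^(−0.12)·[0.5808·0.0000 + 0.4192·0.0000] = 0.0000; exercise value = 0.0000 ≤ continuation, so V_u = 0.0000
Node d (S = 82.5): continuation = e^(−0.12)·[0.5808·0.0000 + 0.4192·53.1250] = 19.7534; exercise value = 32.5000 > continuation, so V_d = 32.5000 (exercise)
Node 0 (S = 110): continuation = e^(−0.12)·[0.5808·0.0000 + 0.4192·32.5000] = 12.0844; exercise value = 5.0000 ≤ continuation, so V_0 = 12.0844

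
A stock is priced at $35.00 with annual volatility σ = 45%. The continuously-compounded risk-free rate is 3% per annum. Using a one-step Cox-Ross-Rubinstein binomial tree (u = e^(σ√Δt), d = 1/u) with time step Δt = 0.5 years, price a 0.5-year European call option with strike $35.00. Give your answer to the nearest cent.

$5.74

CRR parameters: u = e^(σ√Δt) = e^(0.45·√0.5) = 1.3746, d = 1/u = 0.7275
Per-period rate: rΔt = 0.03·0.5 = 0.015, so R = e^0.015 = 1.0151
Risk-neutral probability p = (e^0.015 − 0.7275)/(1.3746 − 0.7275) = 0.2877/0.6472 = 0.4445
Terminal stock prices: S_u = 48.11, S_d = 25.46
Terminal payoffs (S − K): max(13.11, 0) = 13.11, max(-9.539, 0) = 0
Node 0 (S = 35): V_0 = e^(−0.015)·[0.4445·13.1127 + 0.5555·0.0000] = 5.7414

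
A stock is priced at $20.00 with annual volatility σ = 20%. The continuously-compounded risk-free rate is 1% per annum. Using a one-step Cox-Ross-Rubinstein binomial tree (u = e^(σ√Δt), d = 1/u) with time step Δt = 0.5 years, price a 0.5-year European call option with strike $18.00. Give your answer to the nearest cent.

CRR parameters: u = e^(σ√Δt) = e^(0.2·√0.5) = 1.1519, d = 1/u = 0.8681
Per-period rate: rΔt = 0.01·0.5 = 0.005, so R = e^0.005 = 1.0050
Risk-neutral probability p = (e^0.005 − 0.8681)/(1.1519 − 0.8681) = 0.1369/0.2838 = 0.4824
Terminal stock prices: S_u = 23.04, S_d = 17.36
Terminal payoffs (S − K): max(5.038, 0) = 5.038, max(-0.6375, 0) = 0
Node 0 (S = 20): V_0 = e^(−0.005)·[0.4824·5.0382 + 0.5176·0.0000] = 2.4181

$2.42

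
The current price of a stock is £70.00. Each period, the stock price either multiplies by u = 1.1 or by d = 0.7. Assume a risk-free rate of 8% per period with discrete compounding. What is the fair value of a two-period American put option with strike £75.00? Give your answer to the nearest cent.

Risk-neutral probability p = (1 + 0.08 − 0.7)/(1.1 − 0.7) = 0.3800/0.4000 = 0.9500
Terminal stock prices: S_uu = 84.7, S_ud = 53.9, S_dd = 34.3
Terminal payoffs (K − S): max(-9.7, 0) = 0, max(21.1, 0) = 21.1, max(40.7, 0) = 40.7
Node u (S = 77): continuation = 1/1.08·[0.9500·0.0000 + 0.0500·21.1000] = 0.9769; exercise value = 0.0000 ≤ continuation, so V_u = 0.9769
Node d (S = 49): continuation = 1/1.08·[0.9500·21.1000 + 0.0500·40.7000] = 20.4444; exercise value = 26.0000 > continuation, so V_d = 26.0000 (exercise)
Node 0 (S = 70): continuation = 1/1.08·[0.9500·0.9769 + 0.0500·26.0000] = 2.0630; exercise value = 5.0000 > continuation, so V_0 = 5.0000 (exercise)

£5.00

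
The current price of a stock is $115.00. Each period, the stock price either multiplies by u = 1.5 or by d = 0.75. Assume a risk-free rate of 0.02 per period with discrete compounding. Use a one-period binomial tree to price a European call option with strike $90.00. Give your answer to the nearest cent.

$29.12

Risk-neutral probability p = (1 + 0.02 − 0.75)/(1.5 − 0.75) = 0.2700/0.7500 = 0.3600
Terminal stock prices: S_u = 172.5, S_d = 86.25
Terminal payoffs (S − K): max(82.5, 0) = 82.5, max(-3.75, 0) = 0
Node 0 (S = 115): V_0 = 1/1.02·[0.3600·82.5000 + 0.6400·0.0000] = 29.1176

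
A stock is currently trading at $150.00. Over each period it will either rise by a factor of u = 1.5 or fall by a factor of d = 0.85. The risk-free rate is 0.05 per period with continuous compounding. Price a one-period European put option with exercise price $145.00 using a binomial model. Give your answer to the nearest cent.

Risk-neutral probability p = (e^0.05 − 0.85)/(1.5 − 0.85) = 0.2013/0.6500 = 0.3096
Terminal stock prices: S_u = 225, S_d = 127.5
Terminal payoffs (K − S): max(-80, 0) = 0, max(17.5, 0) = 17.5
Node 0 (S = 150): V_0 = e^(−0.05)·[0.3096·0.0000 + 0.6904·17.5000] = 11.4920

$11.49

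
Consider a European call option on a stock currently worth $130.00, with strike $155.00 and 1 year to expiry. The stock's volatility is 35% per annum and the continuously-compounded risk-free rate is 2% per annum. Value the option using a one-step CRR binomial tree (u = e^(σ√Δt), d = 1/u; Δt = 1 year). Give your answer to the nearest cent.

CRR parameters: u = e^(σ√Δt) = e^(0.35·√1) = 1.4191, d = 1/u = 0.7047
Per-period rate: rΔt = 0.02·1 = 0.02, so R = e^0.02 = 1.0202
Risk-neutral probability p = (e^0.02 − 0.7047)/(1.4191 − 0.7047) = 0.3155/0.7144 = 0.4417
Terminal stock prices: S_u = 184.5, S_d = 91.61
Terminal payoffs (S − K): max(29.48, 0) = 29.48, max(-63.39, 0) = 0
Node 0 (S = 130): V_0 = e^(−0.02)·[0.4417·29.4788 + 0.5583·0.0000] = 12.7618

$12.76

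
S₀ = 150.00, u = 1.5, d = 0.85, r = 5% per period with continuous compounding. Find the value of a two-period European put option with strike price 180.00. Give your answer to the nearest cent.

Risk-neutral probability p = (e^0.05 − 0.85)/(1.5 − 0.85) = 0.2013/0.6500 = 0.3096
Terminal stock prices: S_uu = 337.5, S_ud = 191.2, S_dd = 108.4
Terminal payoffs (K − S): max(-157.5, 0) = 0, max(-11.25, 0) = 0, max(71.63, 0) = 71.63
Node u (S = 225): V_u = e^(−0.05)·[0.3096·0.0000 + 0.6904·0.0000] = 0.0000
Node d (S = 127.5): V_d = e^(−0.05)·[0.3096·0.0000 + 0.6904·71.6250] = 47.0349
Node 0 (S = 150): V_0 = e^(−0.05)·[0.3096·0.0000 + 0.6904·47.0349] = 30.8871

30.89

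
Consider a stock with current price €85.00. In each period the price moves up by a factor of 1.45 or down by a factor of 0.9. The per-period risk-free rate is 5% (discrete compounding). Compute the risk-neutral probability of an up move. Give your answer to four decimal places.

p = 0.2727

Risk-neutral probability p = (1 + 0.05 − 0.9)/(1.45 − 0.9) = 0.1500/0.5500 = 0.2727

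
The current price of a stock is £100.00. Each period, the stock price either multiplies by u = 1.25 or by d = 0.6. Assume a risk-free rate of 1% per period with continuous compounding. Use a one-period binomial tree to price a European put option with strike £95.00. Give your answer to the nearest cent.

Risk-neutral probability p = (e^0.01 − 0.6)/(1.25 − 0.6) = 0.4101/0.6500 = 0.6308
Terminal stock prices: S_u = 125, S_d = 60
Terminal payoffs (K − S): max(-30, 0) = 0, max(35, 0) = 35
Node 0 (S = 100): V_0 = e^(−0.01)·[0.6308·0.0000 + 0.3692·35.0000] = 12.7918

£12.79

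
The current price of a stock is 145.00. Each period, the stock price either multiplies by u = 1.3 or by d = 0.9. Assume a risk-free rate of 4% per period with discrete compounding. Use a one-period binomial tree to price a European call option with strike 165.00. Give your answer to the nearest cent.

Risk-neutral probability p = (1 + 0.04 − 0.9)/(1.3 − 0.9) = 0.1400/0.4000 = 0.3500
Terminal stock prices: S_u = 188.5, S_d = 130.5
Terminal payoffs (S − K): max(23.5, 0) = 23.5, max(-34.5, 0) = 0
Node 0 (S = 145): V_0 = 1/1.04·[0.3500·23.5000 + 0.6500·0.0000] = 7.9087

7.91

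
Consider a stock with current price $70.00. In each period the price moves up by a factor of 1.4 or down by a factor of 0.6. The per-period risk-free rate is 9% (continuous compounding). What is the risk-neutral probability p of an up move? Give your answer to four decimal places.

Risk-neutral probability p = (e^0.09 − 0.6)/(1.4 − 0.6) = 0.4942/0.8000 = 0.6177

p = 0.6177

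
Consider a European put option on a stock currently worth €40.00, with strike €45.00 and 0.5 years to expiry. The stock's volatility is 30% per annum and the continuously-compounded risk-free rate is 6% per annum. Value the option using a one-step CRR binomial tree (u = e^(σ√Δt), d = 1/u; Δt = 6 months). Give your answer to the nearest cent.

CRR parameters: u = e^(σ√Δt) = e^(0.3·√0.5) = 1.2363, d = 1/u = 0.8089
Per-period rate: rΔt = 0.06·0.5 = 0.03, so R = e^0.03 = 1.0305
Risk-neutral probability p = (e^0.03 − 0.8089)/(1.2363 − 0.8089) = 0.2216/0.4275 = 0.5184
Terminal stock prices: S_u = 49.45, S_d = 32.35
Terminal payoffs (K − S): max(-4.452, 0) = 0, max(12.65, 0) = 12.65
Node 0 (S = 40): V_0 = e^(−0.03)·[0.5184·0.0000 + 0.4816·12.6457] = 5.9100

€5.91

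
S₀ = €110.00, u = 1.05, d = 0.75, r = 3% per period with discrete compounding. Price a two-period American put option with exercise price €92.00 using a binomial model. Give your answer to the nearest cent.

€0.93

Risk-neutral probability p = (1 + 0.03 − 0.75)/(1.05 − 0.75) = 0.2800/0.3000 = 0.9333
Terminal stock prices: S_uu = 121.3, S_ud = 86.62, S_dd = 61.88
Terminal payoffs (K − S): max(-29.28, 0) = 0, max(5.375, 0) = 5.375, max(30.12, 0) = 30.12
Node u (S = 115.5): continuation = 1/1.03·[0.9333·0.0000 + 0.0667·5.3750] = 0.3479; exercise value = 0.0000 ≤ continuation, so V_u = 0.3479
Node d (S = 82.5): continuation = 1/1.03·[0.9333·5.3750 + 0.0667·30.1250] = 6.8204; exercise value = 9.5000 > continuation, so V_d = 9.5000 (exercise)
Node 0 (S = 110): continuation = 1/1.03·[0.9333·0.3479 + 0.0667·9.5000] = 0.9301; exercise value = 0.0000 ≤ continuation, so V_0 = 0.9301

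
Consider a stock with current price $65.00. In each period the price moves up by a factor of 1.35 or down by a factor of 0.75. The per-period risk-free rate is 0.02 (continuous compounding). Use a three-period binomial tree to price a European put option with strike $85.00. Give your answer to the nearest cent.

Risk-neutral probability p = (e^0.02 − 0.75)/(1.35 − 0.75) = 0.2702/0.6000 = 0.4503
Terminal stock prices: S_uuu = 159.9, S_uud = 88.85, S_udd = 49.36, S_ddd = 27.42
Terminal payoffs (K − S): max(-74.92, 0) = 0, max(-3.847, 0) = 0, max(35.64, 0) = 35.64, max(57.58, 0) = 57.58
Node uu (S = 118.5): V_uu = e^(−0.02)·[0.4503·0.0000 + 0.5497·0.0000] = 0.0000
Node ud (S = 65.81): V_ud = e^(−0.02)·[0.4503·0.0000 + 0.5497·35.6406] = 19.2025
Node dd (S = 36.56): V_dd = e^(−0.02)·[0.4503·35.6406 + 0.5497·57.5781] = 46.7544
Node u (S = 87.75): V_u = e^(−0.02)·[0.4503·0.0000 + 0.5497·19.2025] = 10.3459
Node d (S = 48.75): V_d = e^(−0.02)·[0.4503·19.2025 + 0.5497·46.7544] = 33.6667
Node 0 (S = 65): V_0 = e^(−0.02)·[0.4503·10.3459 + 0.5497·33.6667] = 22.7058

$22.71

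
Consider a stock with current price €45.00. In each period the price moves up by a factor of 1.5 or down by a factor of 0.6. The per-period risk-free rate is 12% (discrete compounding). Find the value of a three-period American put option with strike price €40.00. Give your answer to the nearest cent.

Risk-neutral probability p = (1 + 0.12 − 0.6)/(1.5 − 0.6) = 0.5200/0.9000 = 0.5778
Terminal stock prices: S_uuu = 151.9, S_uud = 60.75, S_udd = 24.3, S_ddd = 9.72
Terminal payoffs (K − S): max(-111.9, 0) = 0, max(-20.75, 0) = 0, max(15.7, 0) = 15.7, max(30.28, 0) = 30.28
Node uu (S = 101.2): continuation = 1/1.12·[0.5778·0.0000 + 0.4222·0.0000] = 0.0000; exercise value = 0.0000 ≤ continuation, so V_uu = 0.0000
Node ud (S = 40.5): continuation = 1/1.12·[0.5778·0.0000 + 0.4222·15.7000] = 5.9187; exercise value = 0.0000 ≤ continuation, so V_ud = 5.9187
Node dd (S = 16.2): continuation = 1/1.12·[0.5778·15.7000 + 0.4222·30.2800] = 19.5143; exercise value = 23.8000 > continuation, so V_dd = 23.8000 (exercise)
Node u (S = 67.5): continuation = 1/1.12·[0.5778·0.0000 + 0.4222·5.9187] = 2.2312; exercise value = 0.0000 ≤ continuation, so V_u = 2.2312
Node d (S = 27): continuation = 1/1.12·[0.5778·5.9187 + 0.4222·23.8000] = 12.0255; exercise value = 13.0000 > continuation, so V_d = 13.0000 (exercise)
Node 0 (S = 45): continuation = 1/1.12·[0.5778·2.2312 + 0.4222·13.0000] = 6.0518; exercise value = 0.0000 ≤ continuation, so V_0 = 6.0518

€6.05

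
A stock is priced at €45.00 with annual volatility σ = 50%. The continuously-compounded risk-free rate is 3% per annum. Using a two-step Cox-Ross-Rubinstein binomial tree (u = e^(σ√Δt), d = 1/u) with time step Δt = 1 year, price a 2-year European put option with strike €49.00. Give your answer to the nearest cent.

CRR parameters: u = e^(σ√Δt) = e^(0.5·√1) = 1.6487, d = 1/u = 0.6065
Per-period rate: rΔt = 0.03·1 = 0.03, so R = e^0.03 = 1.0305
Risk-neutral probability p = (e^0.03 − 0.6065)/(1.6487 − 0.6065) = 0.4239/1.0422 = 0.4068
Terminal stock prices: S_uu = 122.3, S_ud = 45, S_dd = 16.55
Terminal payoffs (K − S): max(-73.32, 0) = 0, max(4, 0) = 4, max(32.45, 0) = 32.45
Node u (S = 74.19): V_u = e^(−0.03)·[0.4068·0.0000 + 0.5932·4.0000] = 2.3028
Node d (S = 27.29): V_d = e^(−0.03)·[0.4068·4.0000 + 0.5932·32.4454] = 20.2580
Node 0 (S = 45): V_0 = e^(−0.03)·[0.4068·2.3028 + 0.5932·20.2580] = 12.5716

€12.57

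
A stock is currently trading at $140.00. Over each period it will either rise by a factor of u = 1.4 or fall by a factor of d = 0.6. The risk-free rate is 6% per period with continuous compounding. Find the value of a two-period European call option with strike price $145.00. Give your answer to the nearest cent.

Risk-neutral probability p = (e^0.06 − 0.6)/(1.4 − 0.6) = 0.4618/0.8000 = 0.5773
Terminal stock prices: S_uu = 274.4, S_ud = 117.6, S_dd = 50.4
Terminal payoffs (S − K): max(129.4, 0) = 129.4, max(-27.4, 0) = 0, max(-94.6, 0) = 0
Node u (S = 196): V_u = e^(−0.06)·[0.5773·129.4000 + 0.4227·0.0000] = 70.3518
Node d (S = 84): V_d = e^(−0.06)·[0.5773·0.0000 + 0.4227·0.0000] = 0.0000
Node 0 (S = 140): V_0 = e^(−0.06)·[0.5773·70.3518 + 0.4227·0.0000] = 38.2486

$38.25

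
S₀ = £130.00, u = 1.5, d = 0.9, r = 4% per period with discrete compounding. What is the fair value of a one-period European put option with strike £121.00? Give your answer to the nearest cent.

£2.95

Risk-neutral probability p = (1 + 0.04 − 0.9)/(1.5 − 0.9) = 0.1400/0.6000 = 0.2333
Terminal stock prices: S_u = 195, S_d = 117
Terminal payoffs (K − S): max(-74, 0) = 0, max(4, 0) = 4
Node 0 (S = 130): V_0 = 1/1.04·[0.2333·0.0000 + 0.7667·4.0000] = 2.9487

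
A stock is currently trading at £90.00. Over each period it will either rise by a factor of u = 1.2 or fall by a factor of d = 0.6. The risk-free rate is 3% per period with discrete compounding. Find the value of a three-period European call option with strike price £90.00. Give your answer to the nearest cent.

£22.07

Risk-neutral probability p = (1 + 0.03 − 0.6)/(1.2 − 0.6) = 0.4300/0.6000 = 0.7167
Terminal stock prices: S_uuu = 155.5, S_uud = 77.76, S_udd = 38.88, S_ddd = 19.44
Terminal payoffs (S − K): max(65.52, 0) = 65.52, max(-12.24, 0) = 0, max(-51.12, 0) = 0, max(-70.56, 0) = 0
Node uu (S = 129.6): V_uu = 1/1.03·[0.7167·65.5200 + 0.2833·0.0000] = 45.5883
Node ud (S = 64.8): V_ud = 1/1.03·[0.7167·0.0000 + 0.2833·0.0000] = 0.0000
Node dd (S = 32.4): V_dd = 1/1.03·[0.7167·0.0000 + 0.2833·0.0000] = 0.0000
Node u (S = 108): V_u = 1/1.03·[0.7167·45.5883 + 0.2833·0.0000] = 31.7200
Node d (S = 54): V_d = 1/1.03·[0.7167·0.0000 + 0.2833·0.0000] = 0.0000
Node 0 (S = 90): V_0 = 1/1.03·[0.7167·31.7200 + 0.2833·0.0000] = 22.0706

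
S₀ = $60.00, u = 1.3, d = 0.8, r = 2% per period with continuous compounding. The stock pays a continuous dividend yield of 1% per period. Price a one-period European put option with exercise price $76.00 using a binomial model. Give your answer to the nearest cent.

$15.92

Per-period risk-free factor R = e^0.02 = 1.0202; dividend-adjusted growth = e^(0.02−0.01) = 1.0101.
Risk-neutral probability p = (1.0101 − 0.8)/(1.3 − 0.8) = 0.2101/0.5000 = 0.4201
Terminal stock prices: S_u = 78, S_d = 48
Terminal payoffs (K − S): max(-2, 0) = 0, max(28, 0) = 28
Node 0 (S = 60): V_0 = e^(−0.02)·[0.4201·0.0000 + 0.5799·28.0000] = 15.9157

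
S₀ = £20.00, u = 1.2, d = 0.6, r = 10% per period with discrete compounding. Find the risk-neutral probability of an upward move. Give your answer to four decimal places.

Risk-neutral probability p = (1 + 0.1 − 0.6)/(1.2 − 0.6) = 0.5000/0.6000 = 0.8333

p = 0.8333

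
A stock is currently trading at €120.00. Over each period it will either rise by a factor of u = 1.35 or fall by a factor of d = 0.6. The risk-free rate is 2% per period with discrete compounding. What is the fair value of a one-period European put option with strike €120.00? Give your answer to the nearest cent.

Risk-neutral probability p = (1 + 0.02 − 0.6)/(1.35 − 0.6) = 0.4200/0.7500 = 0.5600
Terminal stock prices: S_u = 162, S_d = 72
Terminal payoffs (K − S): max(-42, 0) = 0, max(48, 0) = 48
Node 0 (S = 120): V_0 = 1/1.02·[0.5600·0.0000 + 0.4400·48.0000] = 20.7059

€20.71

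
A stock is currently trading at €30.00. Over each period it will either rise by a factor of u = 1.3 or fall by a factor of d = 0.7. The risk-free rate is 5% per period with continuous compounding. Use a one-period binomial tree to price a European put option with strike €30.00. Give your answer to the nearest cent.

Risk-neutral probability p = (e^0.05 − 0.7)/(1.3 − 0.7) = 0.3513/0.6000 = 0.5855
Terminal stock prices: S_u = 39, S_d = 21
Terminal payoffs (K − S): max(-9, 0) = 0, max(9, 0) = 9
Node 0 (S = 30): V_0 = e^(−0.05)·[0.5855·0.0000 + 0.4145·9.0000] = 3.5490

€3.55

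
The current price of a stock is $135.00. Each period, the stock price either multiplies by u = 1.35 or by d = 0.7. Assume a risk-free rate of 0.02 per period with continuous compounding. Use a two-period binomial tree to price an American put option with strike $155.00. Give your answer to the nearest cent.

$36.67

Risk-neutral probability p = (e^0.02 − 0.7)/(1.35 − 0.7) = 0.3202/0.6500 = 0.4926
Terminal stock prices: S_uu = 246, S_ud = 127.6, S_dd = 66.15
Terminal payoffs (K − S): max(-91.04, 0) = 0, max(27.43, 0) = 27.43, max(88.85, 0) = 88.85
Node u (S = 182.2): continuation = e^(−0.02)·[0.4926·0.0000 + 0.5074·27.4250] = 13.6394; exercise value = 0.0000 ≤ continuation, so V_u = 13.6394
Node d (S = 94.5): continuation = e^(−0.02)·[0.4926·27.4250 + 0.5074·88.8500] = 57.4308; exercise value = 60.5000 > continuation, so V_d = 60.5000 (exercise)
Node 0 (S = 135): continuation = e^(−0.02)·[0.4926·13.6394 + 0.5074·60.5000] = 36.6748; exercise value = 20.0000 ≤ continuation, so V_0 = 36.6748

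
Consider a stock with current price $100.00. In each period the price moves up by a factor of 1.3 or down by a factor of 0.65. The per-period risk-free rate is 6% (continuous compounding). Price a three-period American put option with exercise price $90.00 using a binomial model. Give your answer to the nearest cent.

$11.12

Risk-neutral probability p = (e^0.06 − 0.65)/(1.3 − 0.65) = 0.4118/0.6500 = 0.6336
Terminal stock prices: S_uuu = 219.7, S_uud = 109.9, S_udd = 54.93, S_ddd = 27.46
Terminal payoffs (K − S): max(-129.7, 0) = 0, max(-19.85, 0) = 0, max(35.07, 0) = 35.07, max(62.54, 0) = 62.54
Node uu (S = 169): continuation = e^(−0.06)·[0.6336·0.0000 + 0.3664·0.0000] = 0.0000; exercise value = 0.0000 ≤ continuation, so V_uu = 0.0000
Node ud (S = 84.5): continuation = e^(−0.06)·[0.6336·0.0000 + 0.3664·35.0750] = 12.1032; exercise value = 5.5000 ≤ continuation, so V_ud = 12.1032
Node dd (S = 42.25): continuation = e^(−0.06)·[0.6336·35.0750 + 0.3664·62.5375] = 42.5088; exercise value = 47.7500 > continuation, so V_dd = 47.7500 (exercise)
Node u (S = 130): continuation = e^(−0.06)·[0.6336·0.0000 + 0.3664·12.1032] = 4.1764; exercise value = 0.0000 ≤ continuation, so V_u = 4.1764
Node d (S = 65): continuation = e^(−0.06)·[0.6336·12.1032 + 0.3664·47.7500] = 23.6989; exercise value = 25.0000 > continuation, so V_d = 25.0000 (exercise)
Node 0 (S = 100): continuation = e^(−0.06)·[0.6336·4.1764 + 0.3664·25.0000] = 11.1188; exercise value = 0.0000 ≤ continuation, so V_0 = 11.1188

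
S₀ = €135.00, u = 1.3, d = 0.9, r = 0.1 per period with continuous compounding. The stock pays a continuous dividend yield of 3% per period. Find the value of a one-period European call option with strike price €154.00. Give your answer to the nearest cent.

Per-period risk-free factor R = e^0.1 = 1.1052; dividend-adjusted growth = e^(0.1−0.03) = 1.0725.
Risk-neutral probability p = (1.0725 − 0.9)/(1.3 − 0.9) = 0.1725/0.4000 = 0.4313
Terminal stock prices: S_u = 175.5, S_d = 121.5
Terminal payoffs (S − K): max(21.5, 0) = 21.5, max(-32.5, 0) = 0
Node 0 (S = 135): V_0 = e^(−0.1)·[0.4313·21.5000 + 0.5687·0.0000] = 8.3899

€8.39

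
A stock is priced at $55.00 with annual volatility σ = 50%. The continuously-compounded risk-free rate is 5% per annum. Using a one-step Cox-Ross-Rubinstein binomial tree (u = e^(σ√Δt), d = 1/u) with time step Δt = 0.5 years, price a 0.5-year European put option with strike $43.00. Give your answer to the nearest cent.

CRR parameters: u = e^(σ√Δt) = e^(0.5·√0.5) = 1.4241, d = 1/u = 0.7022
Per-period rate: rΔt = 0.05·0.5 = 0.025, so R = e^0.025 = 1.0253
Risk-neutral probability p = (e^0.025 − 0.7022)/(1.4241 − 0.7022) = 0.3231/0.7219 = 0.4476
Terminal stock prices: S_u = 78.33, S_d = 38.62
Terminal payoffs (K − S): max(-35.33, 0) = 0, max(4.38, 0) = 4.38
Node 0 (S = 55): V_0 = e^(−0.025)·[0.4476·0.0000 + 0.5524·4.3796] = 2.3596

$2.36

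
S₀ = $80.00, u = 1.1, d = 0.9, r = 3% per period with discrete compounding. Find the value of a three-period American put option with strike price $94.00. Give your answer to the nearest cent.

Risk-neutral probability p = (1 + 0.03 − 0.9)/(1.1 − 0.9) = 0.1300/0.2000 = 0.6500
Terminal stock prices: S_uuu = 106.5, S_uud = 87.12, S_udd = 71.28, S_ddd = 58.32
Terminal payoffs (K − S): max(-12.48, 0) = 0, max(6.88, 0) = 6.88, max(22.72, 0) = 22.72, max(35.68, 0) = 35.68
Node uu (S = 96.8): continuation = 1/1.03·[0.6500·0.0000 + 0.3500·6.8800] = 2.3379; exercise value = 0.0000 ≤ continuation, so V_uu = 2.3379
Node ud (S = 79.2): continuation = 1/1.03·[0.6500·6.8800 + 0.3500·22.7200] = 12.0621; exercise value = 14.8000 > continuation, so V_ud = 14.8000 (exercise)
Node dd (S = 64.8): continuation = 1/1.03·[0.6500·22.7200 + 0.3500·35.6800] = 26.4621; exercise value = 29.2000 > continuation, so V_dd = 29.2000 (exercise)
Node u (S = 88): continuation = 1/1.03·[0.6500·2.3379 + 0.3500·14.8000] = 6.5045; exercise value = 6.0000 ≤ continuation, so V_u = 6.5045
Node d (S = 72): continuation = 1/1.03·[0.6500·14.8000 + 0.3500·29.2000] = 19.2621; exercise value = 22.0000 > continuation, so V_d = 22.0000 (exercise)
Node 0 (S = 80): continuation = 1/1.03·[0.6500·6.5045 + 0.3500·22.0000] = 11.5805; exercise value = 14.0000 > continuation, so V_0 = 14.0000 (exercise)

$14.00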